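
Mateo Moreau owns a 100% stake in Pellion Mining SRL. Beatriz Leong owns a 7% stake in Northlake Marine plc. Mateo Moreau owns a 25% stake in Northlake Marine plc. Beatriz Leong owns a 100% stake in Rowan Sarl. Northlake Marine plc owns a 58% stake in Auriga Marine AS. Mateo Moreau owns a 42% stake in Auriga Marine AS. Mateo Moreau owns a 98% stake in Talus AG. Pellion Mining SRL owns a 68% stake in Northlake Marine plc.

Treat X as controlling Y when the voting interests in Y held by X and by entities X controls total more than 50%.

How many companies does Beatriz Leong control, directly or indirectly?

1

Beatriz holds 100% of Rowan, so Beatriz controls Rowan.
No other company's threshold is met.
Beatriz controls 1 company.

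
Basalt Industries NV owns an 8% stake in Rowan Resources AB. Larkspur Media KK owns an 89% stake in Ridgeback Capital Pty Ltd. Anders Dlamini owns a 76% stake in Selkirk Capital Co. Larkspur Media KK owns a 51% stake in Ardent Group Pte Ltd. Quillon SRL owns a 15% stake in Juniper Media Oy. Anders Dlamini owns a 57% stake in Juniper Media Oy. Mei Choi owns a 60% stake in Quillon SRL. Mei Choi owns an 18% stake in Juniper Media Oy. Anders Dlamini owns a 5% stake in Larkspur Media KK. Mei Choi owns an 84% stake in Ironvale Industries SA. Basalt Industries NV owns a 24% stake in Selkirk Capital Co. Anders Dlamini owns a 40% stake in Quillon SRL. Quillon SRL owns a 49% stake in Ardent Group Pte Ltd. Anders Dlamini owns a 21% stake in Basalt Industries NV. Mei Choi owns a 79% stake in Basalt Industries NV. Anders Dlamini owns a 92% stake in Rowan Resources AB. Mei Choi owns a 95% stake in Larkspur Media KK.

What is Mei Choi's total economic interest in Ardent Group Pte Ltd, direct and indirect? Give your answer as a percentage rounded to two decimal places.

Mei reaches Ardent along 2 paths.
Via Larkspur: 95% × 51% = 48.45%.
Via Quillon: 60% × 49% = 29.4%.
Total: 48.45% + 29.4% = 77.85%.

77.85%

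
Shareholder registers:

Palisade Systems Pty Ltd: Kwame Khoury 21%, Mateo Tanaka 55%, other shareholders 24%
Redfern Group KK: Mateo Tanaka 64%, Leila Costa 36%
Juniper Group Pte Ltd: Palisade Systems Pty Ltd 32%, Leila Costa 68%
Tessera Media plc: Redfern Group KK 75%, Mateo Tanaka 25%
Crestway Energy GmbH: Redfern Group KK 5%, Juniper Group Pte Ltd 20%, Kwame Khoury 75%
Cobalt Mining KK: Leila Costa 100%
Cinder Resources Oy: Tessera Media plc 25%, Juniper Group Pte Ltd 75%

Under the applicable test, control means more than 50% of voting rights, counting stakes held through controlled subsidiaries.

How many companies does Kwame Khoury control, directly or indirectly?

Kwame holds 75% of Crestway, so Kwame controls Crestway.
No other company's threshold is met.
Kwame controls 1 company.

1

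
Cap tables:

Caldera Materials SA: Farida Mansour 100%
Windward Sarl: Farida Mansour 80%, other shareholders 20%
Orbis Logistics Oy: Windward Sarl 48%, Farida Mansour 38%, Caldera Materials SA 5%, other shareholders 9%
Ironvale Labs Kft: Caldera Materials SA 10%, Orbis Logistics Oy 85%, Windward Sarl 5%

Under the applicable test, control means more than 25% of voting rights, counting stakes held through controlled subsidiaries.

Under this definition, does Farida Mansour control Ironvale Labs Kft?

Farida holds 100% of Caldera, so Farida controls Caldera.
Farida holds 80% of Windward, so Farida controls Windward.
Windward and Farida and Caldera together hold 48% + 38% + 5% = 91% of Orbis, so Farida controls Orbis.
Caldera and Orbis and Windward together hold 10% + 85% + 5% = 100% of Ironvale, so Farida controls Ironvale.

Yes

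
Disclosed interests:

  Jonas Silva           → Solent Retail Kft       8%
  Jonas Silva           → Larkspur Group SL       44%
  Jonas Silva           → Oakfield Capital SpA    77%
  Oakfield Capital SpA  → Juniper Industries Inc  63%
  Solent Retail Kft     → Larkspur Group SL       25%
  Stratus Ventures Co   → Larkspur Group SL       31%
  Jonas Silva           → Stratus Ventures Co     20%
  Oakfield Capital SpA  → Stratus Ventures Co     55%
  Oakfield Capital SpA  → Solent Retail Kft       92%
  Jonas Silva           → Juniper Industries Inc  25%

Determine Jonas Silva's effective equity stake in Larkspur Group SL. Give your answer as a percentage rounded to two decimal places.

Jonas reaches Larkspur along 5 paths.
Via Oakfield → Stratus: 77% × 55% × 31% = 13.1285%.
Via Stratus: 20% × 31% = 6.2%.
Direct stake: 44% = 44%.
Via Oakfield → Solent: 77% × 92% × 25% = 17.71%.
Via Solent: 8% × 25% = 2%.
Total: 13.1285% + 6.2% + 44% + 17.71% + 2% = 83.0385%.
Rounded: 83.04%.

83.04%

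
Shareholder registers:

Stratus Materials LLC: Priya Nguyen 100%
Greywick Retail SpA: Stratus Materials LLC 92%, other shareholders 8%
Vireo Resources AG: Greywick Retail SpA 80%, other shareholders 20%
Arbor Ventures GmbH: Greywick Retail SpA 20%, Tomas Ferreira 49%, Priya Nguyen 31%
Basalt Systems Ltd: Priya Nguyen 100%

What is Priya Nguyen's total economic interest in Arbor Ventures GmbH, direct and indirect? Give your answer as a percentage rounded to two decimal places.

Priya reaches Arbor along 2 paths.
Via Stratus → Greywick: 100% × 92% × 20% = 18.4%.
Direct stake: 31% = 31%.
Total: 18.4% + 31% = 49.4%.
Rounded: 49.40%.

49.40%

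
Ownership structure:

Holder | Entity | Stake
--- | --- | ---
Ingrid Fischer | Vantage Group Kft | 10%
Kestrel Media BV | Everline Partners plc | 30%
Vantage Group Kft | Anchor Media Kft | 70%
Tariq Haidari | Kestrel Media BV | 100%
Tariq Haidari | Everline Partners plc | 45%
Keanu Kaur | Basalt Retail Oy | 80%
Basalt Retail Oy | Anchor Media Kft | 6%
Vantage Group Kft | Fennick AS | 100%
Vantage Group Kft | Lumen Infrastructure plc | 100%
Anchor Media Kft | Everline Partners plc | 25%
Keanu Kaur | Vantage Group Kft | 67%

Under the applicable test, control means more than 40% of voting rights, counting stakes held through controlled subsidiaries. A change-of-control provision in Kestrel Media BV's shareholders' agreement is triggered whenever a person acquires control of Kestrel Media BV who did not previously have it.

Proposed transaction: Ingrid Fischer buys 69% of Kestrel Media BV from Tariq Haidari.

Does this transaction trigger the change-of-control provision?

The purchase adds only to Ingrid's holdings (Tariq's stake shrinks), so Ingrid is the only person who could newly come to control Kestrel.
Ingrid's largest direct stake is 10% in Vantage, which does not meet the threshold, so Ingrid controls no company.
Neither Ingrid nor any entity Ingrid controls holds any voting interest in Kestrel.
So before the transaction, Ingrid does not control Kestrel.
After the purchase, Ingrid holds 69% of Kestrel directly, and Tariq's stake falls to 31%.
Ingrid holds 69% of Kestrel, so Ingrid controls Kestrel.
Ingrid did not control Kestrel before and does after, so the clause is triggered.

Yes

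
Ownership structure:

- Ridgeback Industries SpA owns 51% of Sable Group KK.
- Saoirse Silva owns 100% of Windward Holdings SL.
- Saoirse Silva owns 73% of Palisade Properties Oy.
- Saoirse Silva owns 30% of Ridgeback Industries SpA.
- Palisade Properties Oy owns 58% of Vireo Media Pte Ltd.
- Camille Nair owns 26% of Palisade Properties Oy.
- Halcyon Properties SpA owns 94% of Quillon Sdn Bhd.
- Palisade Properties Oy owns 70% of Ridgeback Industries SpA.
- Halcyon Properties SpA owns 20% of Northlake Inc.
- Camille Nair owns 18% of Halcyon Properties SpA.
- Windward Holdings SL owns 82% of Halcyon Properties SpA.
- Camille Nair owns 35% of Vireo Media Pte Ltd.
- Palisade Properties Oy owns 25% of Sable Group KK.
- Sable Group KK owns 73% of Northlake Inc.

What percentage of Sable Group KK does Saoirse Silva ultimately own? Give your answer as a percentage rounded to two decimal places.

Saoirse reaches Sable along 3 paths.
Via Palisade → Ridgeback: 73% × 70% × 51% = 26.061%.
Via Ridgeback: 30% × 51% = 15.3%.
Via Palisade: 73% × 25% = 18.25%.
Total: 26.061% + 15.3% + 18.25% = 59.611%.
Rounded: 59.61%.

59.61%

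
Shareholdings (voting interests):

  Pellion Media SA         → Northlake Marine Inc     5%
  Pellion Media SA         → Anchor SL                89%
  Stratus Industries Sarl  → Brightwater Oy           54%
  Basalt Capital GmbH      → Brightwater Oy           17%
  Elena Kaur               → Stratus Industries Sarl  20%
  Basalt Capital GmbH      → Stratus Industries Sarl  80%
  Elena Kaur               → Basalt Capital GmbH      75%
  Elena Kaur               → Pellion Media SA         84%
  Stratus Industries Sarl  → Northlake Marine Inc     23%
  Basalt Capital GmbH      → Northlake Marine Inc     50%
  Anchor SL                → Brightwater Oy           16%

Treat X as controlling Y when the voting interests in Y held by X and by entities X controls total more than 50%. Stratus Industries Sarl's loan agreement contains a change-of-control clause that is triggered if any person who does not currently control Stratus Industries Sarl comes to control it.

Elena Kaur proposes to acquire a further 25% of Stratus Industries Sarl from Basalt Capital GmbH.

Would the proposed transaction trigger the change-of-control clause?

The purchase adds only to Elena's holdings (Basalt's stake shrinks), so Elena is the only person who could newly come to control Stratus.
Elena holds 75% of Basalt, so Elena controls Basalt.
Elena and Basalt together hold 20% + 80% = 100% of Stratus, so Elena controls Stratus.
So Elena already controls Stratus before the transaction.
After the purchase, Elena's direct stake in Stratus rises to 20% + 25% = 45%, and Basalt's stake falls to 55%.
Elena controlled Stratus already, so this is not a new person acquiring control; every other person's position is unchanged or reduced.
No new person acquires control, so the clause is not triggered.

No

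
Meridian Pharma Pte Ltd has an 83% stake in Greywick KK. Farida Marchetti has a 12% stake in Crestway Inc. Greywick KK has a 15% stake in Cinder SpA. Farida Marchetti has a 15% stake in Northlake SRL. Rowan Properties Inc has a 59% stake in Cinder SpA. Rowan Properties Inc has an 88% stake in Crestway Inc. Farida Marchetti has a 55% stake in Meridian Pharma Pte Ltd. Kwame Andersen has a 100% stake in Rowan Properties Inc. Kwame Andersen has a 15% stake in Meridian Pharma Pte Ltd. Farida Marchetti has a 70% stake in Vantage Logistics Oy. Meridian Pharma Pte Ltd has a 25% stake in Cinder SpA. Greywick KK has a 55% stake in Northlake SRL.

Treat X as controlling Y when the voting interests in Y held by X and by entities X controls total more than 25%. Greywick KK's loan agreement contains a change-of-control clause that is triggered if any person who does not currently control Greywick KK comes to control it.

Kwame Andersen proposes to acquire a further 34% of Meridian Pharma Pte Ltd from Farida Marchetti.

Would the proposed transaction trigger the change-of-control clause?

Yes

The purchase adds only to Kwame's holdings (Farida's stake shrinks), so Kwame is the only person who could newly come to control Greywick.
Kwame holds 100% of Rowan, so Kwame controls Rowan.
Rowan holds 88% of Crestway, so Kwame controls Crestway.
Rowan holds 59% of Cinder, so Kwame controls Cinder.
Neither Kwame nor any entity Kwame controls holds any voting interest in Greywick.
So before the transaction, Kwame does not control Greywick.
After the purchase, Kwame's direct stake in Meridian rises to 15% + 34% = 49%, and Farida's stake falls to 21%.
Kwame holds 49% of Meridian, so Kwame controls Meridian.
Meridian holds 83% of Greywick, so Kwame controls Greywick.
Kwame did not control Greywick before and does after, so the clause is triggered.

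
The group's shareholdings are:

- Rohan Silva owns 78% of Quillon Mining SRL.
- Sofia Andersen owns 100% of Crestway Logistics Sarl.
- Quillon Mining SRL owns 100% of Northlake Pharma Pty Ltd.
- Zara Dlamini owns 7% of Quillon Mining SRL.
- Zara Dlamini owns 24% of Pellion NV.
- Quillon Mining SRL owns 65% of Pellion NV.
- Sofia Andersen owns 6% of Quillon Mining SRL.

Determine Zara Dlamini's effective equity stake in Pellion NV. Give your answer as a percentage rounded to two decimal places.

28.55%

Zara reaches Pellion along 2 paths.
Via Quillon: 7% × 65% = 4.55%.
Direct stake: 24% = 24%.
Total: 4.55% + 24% = 28.55%.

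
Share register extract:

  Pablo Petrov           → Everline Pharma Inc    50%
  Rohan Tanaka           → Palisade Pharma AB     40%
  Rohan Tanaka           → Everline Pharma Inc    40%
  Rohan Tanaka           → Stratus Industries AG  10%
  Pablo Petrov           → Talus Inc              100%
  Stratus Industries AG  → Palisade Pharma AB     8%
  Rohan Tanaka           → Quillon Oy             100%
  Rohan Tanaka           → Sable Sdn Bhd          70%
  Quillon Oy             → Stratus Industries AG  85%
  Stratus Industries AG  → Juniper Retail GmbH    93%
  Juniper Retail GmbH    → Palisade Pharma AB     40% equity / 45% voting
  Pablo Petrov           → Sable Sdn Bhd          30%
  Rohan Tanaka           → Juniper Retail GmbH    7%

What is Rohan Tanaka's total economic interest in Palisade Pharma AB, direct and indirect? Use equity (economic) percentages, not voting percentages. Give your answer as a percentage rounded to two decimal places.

85.74%

Rohan reaches Palisade along 6 paths.
Direct stake: 40% = 40%.
Via Stratus → Juniper: 10% × 93% × 40% = 3.72%.
Via Quillon → Stratus → Juniper: 100% × 85% × 93% × 40% = 31.62%.
Via Juniper: 7% × 40% = 2.8%.
Via Stratus: 10% × 8% = 0.8%.
Via Quillon → Stratus: 100% × 85% × 8% = 6.8%.
Total: 40% + 3.72% + 31.62% + 2.8% + 0.8% + 6.8% = 85.74%.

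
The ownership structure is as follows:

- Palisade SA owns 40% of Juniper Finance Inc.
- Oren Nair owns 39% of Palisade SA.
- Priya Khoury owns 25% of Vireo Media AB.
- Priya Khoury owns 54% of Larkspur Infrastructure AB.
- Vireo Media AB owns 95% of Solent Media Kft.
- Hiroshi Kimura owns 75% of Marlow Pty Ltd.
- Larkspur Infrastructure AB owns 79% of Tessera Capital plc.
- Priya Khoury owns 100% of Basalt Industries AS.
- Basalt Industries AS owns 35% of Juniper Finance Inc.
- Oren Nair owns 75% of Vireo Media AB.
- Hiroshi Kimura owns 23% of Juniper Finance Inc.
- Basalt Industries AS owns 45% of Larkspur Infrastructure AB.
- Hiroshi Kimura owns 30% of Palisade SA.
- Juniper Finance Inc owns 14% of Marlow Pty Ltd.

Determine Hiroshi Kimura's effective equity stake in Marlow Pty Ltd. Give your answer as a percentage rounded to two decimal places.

Hiroshi reaches Marlow along 3 paths.
Direct stake: 75% = 75%.
Via Palisade → Juniper: 30% × 40% × 14% = 1.68%.
Via Juniper: 23% × 14% = 3.22%.
Total: 75% + 1.68% + 3.22% = 79.9%.
Rounded: 79.90%.

79.90%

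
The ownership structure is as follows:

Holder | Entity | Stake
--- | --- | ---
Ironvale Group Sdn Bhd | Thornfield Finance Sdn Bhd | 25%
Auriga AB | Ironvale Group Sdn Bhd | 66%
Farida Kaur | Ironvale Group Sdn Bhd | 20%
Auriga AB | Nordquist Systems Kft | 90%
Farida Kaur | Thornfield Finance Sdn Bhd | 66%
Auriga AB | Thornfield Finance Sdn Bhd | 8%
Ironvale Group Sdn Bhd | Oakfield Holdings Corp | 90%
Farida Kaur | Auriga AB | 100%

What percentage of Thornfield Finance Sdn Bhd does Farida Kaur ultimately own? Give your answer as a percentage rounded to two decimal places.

95.50%

Farida reaches Thornfield along 4 paths.
Via Auriga: 100% × 8% = 8%.
Direct stake: 66% = 66%.
Via Auriga → Ironvale: 100% × 66% × 25% = 16.5%.
Via Ironvale: 20% × 25% = 5%.
Total: 8% + 66% + 16.5% + 5% = 95.5%.
Rounded: 95.50%.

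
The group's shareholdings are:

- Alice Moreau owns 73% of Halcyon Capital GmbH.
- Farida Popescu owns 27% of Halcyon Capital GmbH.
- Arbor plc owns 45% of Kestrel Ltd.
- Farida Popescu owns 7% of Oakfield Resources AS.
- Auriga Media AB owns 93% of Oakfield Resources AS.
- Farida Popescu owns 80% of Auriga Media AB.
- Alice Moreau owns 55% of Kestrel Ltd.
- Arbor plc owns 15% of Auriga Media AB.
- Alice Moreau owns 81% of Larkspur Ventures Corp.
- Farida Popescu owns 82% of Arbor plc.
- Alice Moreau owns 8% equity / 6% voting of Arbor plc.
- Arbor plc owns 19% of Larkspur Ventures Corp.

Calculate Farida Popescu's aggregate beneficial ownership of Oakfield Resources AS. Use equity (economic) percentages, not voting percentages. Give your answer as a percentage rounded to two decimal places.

Farida reaches Oakfield along 3 paths.
Direct stake: 7% = 7%.
Via Auriga: 80% × 93% = 74.4%.
Via Arbor → Auriga: 82% × 15% × 93% = 11.439%.
Total: 7% + 74.4% + 11.439% = 92.839%.
Rounded: 92.84%.

92.84%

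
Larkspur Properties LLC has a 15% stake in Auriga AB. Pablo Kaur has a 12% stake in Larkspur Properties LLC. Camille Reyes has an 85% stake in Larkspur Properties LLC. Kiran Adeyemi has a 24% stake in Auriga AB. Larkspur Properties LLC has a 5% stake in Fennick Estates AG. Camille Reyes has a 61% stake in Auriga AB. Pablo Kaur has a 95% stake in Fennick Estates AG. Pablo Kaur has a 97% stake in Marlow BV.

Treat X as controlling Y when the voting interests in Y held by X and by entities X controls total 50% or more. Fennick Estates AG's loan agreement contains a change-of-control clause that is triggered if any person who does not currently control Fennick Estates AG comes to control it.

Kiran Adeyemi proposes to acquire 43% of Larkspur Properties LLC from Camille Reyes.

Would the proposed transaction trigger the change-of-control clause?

The purchase adds only to Kiran's holdings (Camille's stake shrinks), so Kiran is the only person who could newly come to control Fennick.
Kiran's largest direct stake is 24% in Auriga, which does not meet the threshold, so Kiran controls no company.
Neither Kiran nor any entity Kiran controls holds any voting interest in Fennick.
So before the transaction, Kiran does not control Fennick.
After the purchase, Kiran holds 43% of Larkspur directly, and Camille's stake falls to 42%.
Kiran's side now holds 43% of Larkspur, not ≥ 50%, so Kiran still does not control Larkspur.
After the transaction, neither Kiran nor any entity Kiran controls holds a voting interest in Fennick, so Kiran still does not control it.
No new person acquires control, so the clause is not triggered.

No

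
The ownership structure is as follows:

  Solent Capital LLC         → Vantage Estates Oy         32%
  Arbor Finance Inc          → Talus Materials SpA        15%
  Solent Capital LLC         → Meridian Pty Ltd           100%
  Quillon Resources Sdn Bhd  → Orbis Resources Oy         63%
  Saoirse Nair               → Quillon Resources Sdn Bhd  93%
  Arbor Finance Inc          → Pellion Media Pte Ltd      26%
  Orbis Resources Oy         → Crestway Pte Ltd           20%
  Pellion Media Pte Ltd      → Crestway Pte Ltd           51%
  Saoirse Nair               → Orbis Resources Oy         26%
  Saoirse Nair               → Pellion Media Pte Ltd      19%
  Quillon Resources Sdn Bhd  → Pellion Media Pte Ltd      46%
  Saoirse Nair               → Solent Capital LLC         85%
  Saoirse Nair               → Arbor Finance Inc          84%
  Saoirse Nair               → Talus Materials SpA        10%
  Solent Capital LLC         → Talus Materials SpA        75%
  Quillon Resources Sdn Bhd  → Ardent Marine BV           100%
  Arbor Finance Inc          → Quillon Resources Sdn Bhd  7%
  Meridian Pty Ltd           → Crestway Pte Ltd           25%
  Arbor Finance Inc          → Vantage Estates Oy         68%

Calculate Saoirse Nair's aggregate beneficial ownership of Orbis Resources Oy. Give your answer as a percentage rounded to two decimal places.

Saoirse reaches Orbis along 3 paths.
Via Arbor → Quillon: 84% × 7% × 63% = 3.7044%.
Via Quillon: 93% × 63% = 58.59%.
Direct stake: 26% = 26%.
Total: 3.7044% + 58.59% + 26% = 88.2944%.
Rounded: 88.29%.

88.29%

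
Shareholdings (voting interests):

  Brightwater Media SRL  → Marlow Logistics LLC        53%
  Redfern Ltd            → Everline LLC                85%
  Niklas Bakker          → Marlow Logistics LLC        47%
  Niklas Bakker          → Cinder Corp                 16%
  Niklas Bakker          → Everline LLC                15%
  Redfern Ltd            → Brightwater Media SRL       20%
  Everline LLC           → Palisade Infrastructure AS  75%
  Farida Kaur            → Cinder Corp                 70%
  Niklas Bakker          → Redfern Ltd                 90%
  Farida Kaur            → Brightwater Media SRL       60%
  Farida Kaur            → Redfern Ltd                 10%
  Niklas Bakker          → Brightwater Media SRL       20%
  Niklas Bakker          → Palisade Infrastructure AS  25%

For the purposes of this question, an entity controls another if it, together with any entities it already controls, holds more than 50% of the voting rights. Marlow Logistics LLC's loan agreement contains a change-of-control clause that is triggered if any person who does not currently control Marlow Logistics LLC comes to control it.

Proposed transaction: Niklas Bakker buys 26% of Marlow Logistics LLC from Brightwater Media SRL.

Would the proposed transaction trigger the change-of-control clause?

The purchase adds only to Niklas's holdings (Brightwater's stake shrinks), so Niklas is the only person who could newly come to control Marlow.
Niklas holds 90% of Redfern, so Niklas controls Redfern.
Niklas and Redfern together hold 15% + 85% = 100% of Everline, so Niklas controls Everline.
Niklas and Everline together hold 25% + 75% = 100% of Palisade, so Niklas controls Palisade.
In Marlow, Niklas's side holds only 47%, not > 50%.
So before the transaction, Niklas does not control Marlow.
After the purchase, Niklas's direct stake in Marlow rises to 47% + 26% = 73%, and Brightwater's stake falls to 27%.
Niklas holds 73% of Marlow, so Niklas controls Marlow.
Niklas did not control Marlow before and does after, so the clause is triggered.

Yes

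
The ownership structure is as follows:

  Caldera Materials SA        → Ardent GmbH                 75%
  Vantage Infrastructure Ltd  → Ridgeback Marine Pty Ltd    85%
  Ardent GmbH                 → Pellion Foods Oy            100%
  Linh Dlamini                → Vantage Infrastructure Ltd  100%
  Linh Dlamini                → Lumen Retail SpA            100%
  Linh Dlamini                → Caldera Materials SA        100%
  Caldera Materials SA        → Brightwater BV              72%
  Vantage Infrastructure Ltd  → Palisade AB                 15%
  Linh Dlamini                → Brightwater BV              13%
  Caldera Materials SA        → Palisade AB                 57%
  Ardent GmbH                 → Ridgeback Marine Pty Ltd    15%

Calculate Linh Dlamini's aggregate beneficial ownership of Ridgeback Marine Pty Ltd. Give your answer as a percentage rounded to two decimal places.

96.25%

Linh reaches Ridgeback along 2 paths.
Via Caldera → Ardent: 100% × 75% × 15% = 11.25%.
Via Vantage: 100% × 85% = 85%.
Total: 11.25% + 85% = 96.25%.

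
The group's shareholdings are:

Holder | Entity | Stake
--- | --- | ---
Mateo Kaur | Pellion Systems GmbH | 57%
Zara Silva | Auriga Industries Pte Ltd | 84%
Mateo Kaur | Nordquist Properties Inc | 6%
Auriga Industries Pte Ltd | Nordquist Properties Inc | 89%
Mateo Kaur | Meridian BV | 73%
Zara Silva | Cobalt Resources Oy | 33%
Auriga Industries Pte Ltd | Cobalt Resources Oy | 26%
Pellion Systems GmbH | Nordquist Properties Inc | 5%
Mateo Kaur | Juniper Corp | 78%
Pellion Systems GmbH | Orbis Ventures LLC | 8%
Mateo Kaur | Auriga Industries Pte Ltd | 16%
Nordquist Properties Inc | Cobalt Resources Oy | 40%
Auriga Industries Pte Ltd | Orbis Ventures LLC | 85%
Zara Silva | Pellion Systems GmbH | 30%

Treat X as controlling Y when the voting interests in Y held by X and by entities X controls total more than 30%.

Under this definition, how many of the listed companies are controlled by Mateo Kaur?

3

Mateo holds 57% of Pellion, so Mateo controls Pellion.
Mateo holds 73% of Meridian, so Mateo controls Meridian.
Mateo holds 78% of Juniper, so Mateo controls Juniper.
No other company's threshold is met.
Mateo controls 3 companies.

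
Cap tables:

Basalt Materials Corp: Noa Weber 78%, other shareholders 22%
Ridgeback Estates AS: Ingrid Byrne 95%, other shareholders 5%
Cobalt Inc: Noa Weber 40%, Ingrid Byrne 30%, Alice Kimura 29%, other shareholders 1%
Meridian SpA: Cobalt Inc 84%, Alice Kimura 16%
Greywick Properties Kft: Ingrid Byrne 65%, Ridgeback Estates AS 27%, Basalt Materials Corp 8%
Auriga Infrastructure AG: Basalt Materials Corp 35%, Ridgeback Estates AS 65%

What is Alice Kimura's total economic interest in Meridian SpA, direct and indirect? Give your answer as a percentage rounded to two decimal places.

40.36%

Alice reaches Meridian along 2 paths.
Via Cobalt: 29% × 84% = 24.36%.
Direct stake: 16% = 16%.
Total: 24.36% + 16% = 40.36%.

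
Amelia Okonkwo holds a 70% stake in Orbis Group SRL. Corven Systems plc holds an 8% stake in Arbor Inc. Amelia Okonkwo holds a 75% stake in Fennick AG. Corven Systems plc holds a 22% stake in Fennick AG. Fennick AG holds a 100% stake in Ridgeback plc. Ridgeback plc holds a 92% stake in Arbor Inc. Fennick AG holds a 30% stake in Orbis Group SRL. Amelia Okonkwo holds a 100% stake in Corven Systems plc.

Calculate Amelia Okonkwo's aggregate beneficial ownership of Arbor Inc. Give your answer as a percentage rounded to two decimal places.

Amelia reaches Arbor along 3 paths.
Via Corven: 100% × 8% = 8%.
Via Fennick → Ridgeback: 75% × 100% × 92% = 69%.
Via Corven → Fennick → Ridgeback: 100% × 22% × 100% × 92% = 20.24%.
Total: 8% + 69% + 20.24% = 97.24%.

97.24%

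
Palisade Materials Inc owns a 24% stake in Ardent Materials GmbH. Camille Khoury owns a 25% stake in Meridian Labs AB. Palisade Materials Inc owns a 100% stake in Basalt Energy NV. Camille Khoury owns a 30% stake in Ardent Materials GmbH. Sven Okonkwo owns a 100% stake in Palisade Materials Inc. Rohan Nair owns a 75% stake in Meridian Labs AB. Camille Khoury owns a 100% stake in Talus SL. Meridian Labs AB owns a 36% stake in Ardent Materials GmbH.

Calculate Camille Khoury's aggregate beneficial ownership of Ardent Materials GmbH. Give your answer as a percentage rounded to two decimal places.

Camille reaches Ardent along 2 paths.
Direct stake: 30% = 30%.
Via Meridian: 25% × 36% = 9%.
Total: 30% + 9% = 39%.
Rounded: 39.00%.

39.00%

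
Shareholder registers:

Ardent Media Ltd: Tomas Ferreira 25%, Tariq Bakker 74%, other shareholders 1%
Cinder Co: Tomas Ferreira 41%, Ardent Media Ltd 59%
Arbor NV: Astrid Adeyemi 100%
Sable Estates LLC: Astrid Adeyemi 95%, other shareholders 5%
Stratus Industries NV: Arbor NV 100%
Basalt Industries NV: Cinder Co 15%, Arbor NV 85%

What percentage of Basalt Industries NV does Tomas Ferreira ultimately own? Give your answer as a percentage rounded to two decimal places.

Tomas reaches Basalt along 2 paths.
Via Cinder: 41% × 15% = 6.15%.
Via Ardent → Cinder: 25% × 59% × 15% = 2.2125%.
Total: 6.15% + 2.2125% = 8.3625%.
Rounded: 8.36%.

8.36%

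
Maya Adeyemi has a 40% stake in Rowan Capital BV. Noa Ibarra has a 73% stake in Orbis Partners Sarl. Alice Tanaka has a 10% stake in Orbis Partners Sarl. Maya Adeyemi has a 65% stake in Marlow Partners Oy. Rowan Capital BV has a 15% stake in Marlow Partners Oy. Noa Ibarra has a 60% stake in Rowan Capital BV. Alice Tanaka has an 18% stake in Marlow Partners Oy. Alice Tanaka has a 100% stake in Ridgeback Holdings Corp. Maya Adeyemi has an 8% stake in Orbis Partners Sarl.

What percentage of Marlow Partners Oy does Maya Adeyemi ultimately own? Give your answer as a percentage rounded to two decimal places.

71.00%

Maya reaches Marlow along 2 paths.
Via Rowan: 40% × 15% = 6%.
Direct stake: 65% = 65%.
Total: 6% + 65% = 71%.
Rounded: 71.00%.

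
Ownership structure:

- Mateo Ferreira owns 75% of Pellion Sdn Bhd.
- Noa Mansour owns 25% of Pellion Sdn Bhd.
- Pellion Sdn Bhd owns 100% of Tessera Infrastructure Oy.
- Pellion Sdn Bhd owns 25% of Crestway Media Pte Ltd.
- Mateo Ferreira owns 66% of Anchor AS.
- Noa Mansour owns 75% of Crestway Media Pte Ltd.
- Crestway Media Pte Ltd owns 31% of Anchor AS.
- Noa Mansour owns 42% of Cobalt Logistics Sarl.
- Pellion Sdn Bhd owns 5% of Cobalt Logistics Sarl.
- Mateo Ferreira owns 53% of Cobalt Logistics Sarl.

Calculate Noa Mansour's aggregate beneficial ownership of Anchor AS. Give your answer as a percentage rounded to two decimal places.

Noa reaches Anchor along 2 paths.
Via Crestway: 75% × 31% = 23.25%.
Via Pellion → Crestway: 25% × 25% × 31% = 1.9375%.
Total: 23.25% + 1.9375% = 25.1875%.
Rounded: 25.19%.

25.19%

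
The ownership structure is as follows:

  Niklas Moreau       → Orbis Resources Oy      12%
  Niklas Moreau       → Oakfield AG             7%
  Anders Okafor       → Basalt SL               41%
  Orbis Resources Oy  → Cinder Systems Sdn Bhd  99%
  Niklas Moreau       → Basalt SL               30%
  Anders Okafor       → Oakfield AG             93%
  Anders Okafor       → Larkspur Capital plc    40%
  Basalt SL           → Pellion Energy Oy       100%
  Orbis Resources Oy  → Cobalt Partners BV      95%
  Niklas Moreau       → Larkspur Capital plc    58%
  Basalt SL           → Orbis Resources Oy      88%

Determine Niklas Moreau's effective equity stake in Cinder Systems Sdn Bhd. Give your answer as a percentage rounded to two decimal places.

Niklas reaches Cinder along 2 paths.
Via Basalt → Orbis: 30% × 88% × 99% = 26.136%.
Via Orbis: 12% × 99% = 11.88%.
Total: 26.136% + 11.88% = 38.016%.
Rounded: 38.02%.

38.02%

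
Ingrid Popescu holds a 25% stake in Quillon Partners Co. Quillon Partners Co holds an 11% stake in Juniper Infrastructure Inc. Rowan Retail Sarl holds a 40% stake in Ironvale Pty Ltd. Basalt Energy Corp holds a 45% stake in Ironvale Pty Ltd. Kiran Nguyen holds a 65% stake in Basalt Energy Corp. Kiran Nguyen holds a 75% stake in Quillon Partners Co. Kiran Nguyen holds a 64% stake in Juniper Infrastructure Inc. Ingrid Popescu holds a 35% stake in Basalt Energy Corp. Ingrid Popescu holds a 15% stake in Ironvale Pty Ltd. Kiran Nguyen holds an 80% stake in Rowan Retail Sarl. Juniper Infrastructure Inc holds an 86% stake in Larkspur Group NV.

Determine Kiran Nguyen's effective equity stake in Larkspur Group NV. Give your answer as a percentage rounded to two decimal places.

Kiran reaches Larkspur along 2 paths.
Via Quillon → Juniper: 75% × 11% × 86% = 7.095%.
Via Juniper: 64% × 86% = 55.04%.
Total: 7.095% + 55.04% = 62.135%.
Rounded: 62.14%.

62.14%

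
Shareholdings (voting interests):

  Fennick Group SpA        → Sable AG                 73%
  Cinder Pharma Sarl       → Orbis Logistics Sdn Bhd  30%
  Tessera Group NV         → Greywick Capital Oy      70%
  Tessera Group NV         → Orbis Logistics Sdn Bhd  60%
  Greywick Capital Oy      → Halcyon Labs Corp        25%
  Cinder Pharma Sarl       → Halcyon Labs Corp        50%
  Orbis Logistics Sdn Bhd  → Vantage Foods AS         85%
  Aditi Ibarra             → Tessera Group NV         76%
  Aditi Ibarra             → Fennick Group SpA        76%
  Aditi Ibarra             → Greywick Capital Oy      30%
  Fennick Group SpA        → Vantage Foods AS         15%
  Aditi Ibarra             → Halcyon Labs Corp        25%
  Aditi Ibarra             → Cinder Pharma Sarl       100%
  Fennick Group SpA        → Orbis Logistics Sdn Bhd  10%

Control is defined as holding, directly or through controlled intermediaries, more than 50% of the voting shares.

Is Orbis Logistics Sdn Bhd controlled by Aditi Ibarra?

Aditi holds 76% of Fennick, so Aditi controls Fennick.
Aditi holds 76% of Tessera, so Aditi controls Tessera.
Aditi holds 100% of Cinder, so Aditi controls Cinder.
Fennick and Cinder and Tessera together hold 10% + 30% + 60% = 100% of Orbis, so Aditi controls Orbis.

Yes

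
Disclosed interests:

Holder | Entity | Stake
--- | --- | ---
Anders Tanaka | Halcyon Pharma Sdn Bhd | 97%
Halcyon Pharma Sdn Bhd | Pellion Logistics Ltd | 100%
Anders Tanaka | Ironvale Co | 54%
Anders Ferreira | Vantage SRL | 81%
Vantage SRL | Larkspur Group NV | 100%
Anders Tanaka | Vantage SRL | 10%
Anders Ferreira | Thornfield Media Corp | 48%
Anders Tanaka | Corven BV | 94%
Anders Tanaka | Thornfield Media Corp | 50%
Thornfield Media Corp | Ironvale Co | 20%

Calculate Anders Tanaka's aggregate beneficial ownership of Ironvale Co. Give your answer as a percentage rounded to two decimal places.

64.00%

Anders Tanaka reaches Ironvale along 2 paths.
Direct stake: 54% = 54%.
Via Thornfield: 50% × 20% = 10%.
Total: 54% + 10% = 64%.
Rounded: 64.00%.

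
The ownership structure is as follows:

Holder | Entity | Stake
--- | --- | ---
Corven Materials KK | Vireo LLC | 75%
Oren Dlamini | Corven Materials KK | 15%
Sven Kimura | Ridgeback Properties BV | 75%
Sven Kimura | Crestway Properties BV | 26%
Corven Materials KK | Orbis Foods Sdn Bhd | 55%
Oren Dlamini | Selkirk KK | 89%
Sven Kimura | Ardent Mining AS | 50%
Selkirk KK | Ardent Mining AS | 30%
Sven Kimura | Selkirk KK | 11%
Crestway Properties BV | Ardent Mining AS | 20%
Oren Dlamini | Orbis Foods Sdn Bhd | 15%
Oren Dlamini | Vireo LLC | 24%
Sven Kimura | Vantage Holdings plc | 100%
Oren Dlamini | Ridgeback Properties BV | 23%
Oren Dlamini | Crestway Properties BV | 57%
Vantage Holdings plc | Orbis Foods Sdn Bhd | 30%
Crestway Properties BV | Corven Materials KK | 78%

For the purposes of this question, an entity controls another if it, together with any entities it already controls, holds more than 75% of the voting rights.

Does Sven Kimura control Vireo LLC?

Sven holds 100% of Vantage, so Sven controls Vantage.
Neither Sven nor any entity Sven controls holds any voting interest in Vireo.
So Sven does not control Vireo.

No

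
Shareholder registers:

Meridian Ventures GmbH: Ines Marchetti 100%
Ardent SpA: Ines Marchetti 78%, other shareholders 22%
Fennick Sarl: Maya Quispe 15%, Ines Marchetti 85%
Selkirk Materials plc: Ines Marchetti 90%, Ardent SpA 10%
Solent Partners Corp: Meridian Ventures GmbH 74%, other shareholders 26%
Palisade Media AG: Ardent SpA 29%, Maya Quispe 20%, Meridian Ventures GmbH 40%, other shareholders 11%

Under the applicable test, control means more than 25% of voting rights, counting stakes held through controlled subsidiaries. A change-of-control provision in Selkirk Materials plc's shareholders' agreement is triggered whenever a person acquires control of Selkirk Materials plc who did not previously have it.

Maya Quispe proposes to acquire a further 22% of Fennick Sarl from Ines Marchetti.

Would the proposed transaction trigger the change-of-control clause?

The purchase adds only to Maya's holdings (Ines's stake shrinks), so Maya is the only person who could newly come to control Selkirk.
Maya's largest direct stake is 20% in Palisade, which does not meet the threshold, so Maya controls no company.
Neither Maya nor any entity Maya controls holds any voting interest in Selkirk.
So before the transaction, Maya does not control Selkirk.
After the purchase, Maya's direct stake in Fennick rises to 15% + 22% = 37%, and Ines's stake falls to 63%.
Maya holds 37% of Fennick, so Maya controls Fennick.
After the transaction, neither Maya nor any entity Maya controls holds a voting interest in Selkirk, so Maya still does not control it.
No new person acquires control, so the clause is not triggered.

No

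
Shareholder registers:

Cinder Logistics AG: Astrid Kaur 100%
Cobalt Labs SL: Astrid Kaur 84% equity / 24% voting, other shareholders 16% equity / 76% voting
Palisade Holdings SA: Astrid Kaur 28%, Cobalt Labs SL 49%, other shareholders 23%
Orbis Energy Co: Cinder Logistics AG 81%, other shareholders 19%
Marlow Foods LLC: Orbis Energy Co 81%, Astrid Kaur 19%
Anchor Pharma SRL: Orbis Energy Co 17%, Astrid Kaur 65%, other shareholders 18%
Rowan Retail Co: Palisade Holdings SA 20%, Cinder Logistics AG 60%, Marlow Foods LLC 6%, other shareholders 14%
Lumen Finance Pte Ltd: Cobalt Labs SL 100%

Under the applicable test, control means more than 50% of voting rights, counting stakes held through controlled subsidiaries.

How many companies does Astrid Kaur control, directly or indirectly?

5

Astrid holds 100% of Cinder, so Astrid controls Cinder.
Cinder holds 81% of Orbis, so Astrid controls Orbis.
Orbis and Astrid together hold 81% + 19% = 100% of Marlow, so Astrid controls Marlow.
Orbis and Astrid together hold 17% + 65% = 82% of Anchor, so Astrid controls Anchor.
Cinder and Marlow together hold 60% + 6% = 66% of Rowan, so Astrid controls Rowan.
No other company's threshold is met.
Astrid controls 5 companies.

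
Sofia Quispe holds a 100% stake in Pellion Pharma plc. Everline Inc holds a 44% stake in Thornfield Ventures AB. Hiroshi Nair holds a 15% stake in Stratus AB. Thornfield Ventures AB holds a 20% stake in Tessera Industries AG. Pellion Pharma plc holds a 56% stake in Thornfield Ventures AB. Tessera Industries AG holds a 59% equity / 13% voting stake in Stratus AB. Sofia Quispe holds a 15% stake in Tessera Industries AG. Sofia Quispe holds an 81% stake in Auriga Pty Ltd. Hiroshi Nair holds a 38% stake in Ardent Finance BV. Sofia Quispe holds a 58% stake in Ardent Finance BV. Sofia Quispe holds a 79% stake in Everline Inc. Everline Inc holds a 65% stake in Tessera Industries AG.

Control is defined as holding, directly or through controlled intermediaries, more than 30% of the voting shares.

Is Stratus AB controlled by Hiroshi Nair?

Hiroshi holds 38% of Ardent, so Hiroshi controls Ardent.
In Stratus, Hiroshi's side holds only 15%, not > 30%.
So Hiroshi does not control Stratus.

No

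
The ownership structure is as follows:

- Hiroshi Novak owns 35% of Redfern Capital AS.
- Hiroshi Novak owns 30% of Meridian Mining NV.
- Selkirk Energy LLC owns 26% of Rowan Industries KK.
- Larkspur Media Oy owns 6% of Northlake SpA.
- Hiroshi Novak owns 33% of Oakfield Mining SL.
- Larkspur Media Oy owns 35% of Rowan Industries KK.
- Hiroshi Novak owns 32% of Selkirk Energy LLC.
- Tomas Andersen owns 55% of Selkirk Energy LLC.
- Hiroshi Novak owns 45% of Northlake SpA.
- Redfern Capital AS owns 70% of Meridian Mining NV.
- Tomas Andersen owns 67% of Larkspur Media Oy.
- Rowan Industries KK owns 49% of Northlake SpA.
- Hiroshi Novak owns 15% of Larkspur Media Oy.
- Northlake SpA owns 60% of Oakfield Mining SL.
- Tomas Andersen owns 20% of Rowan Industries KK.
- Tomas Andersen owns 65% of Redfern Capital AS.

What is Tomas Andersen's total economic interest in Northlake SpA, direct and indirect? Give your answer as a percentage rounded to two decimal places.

32.32%

Tomas reaches Northlake along 4 paths.
Via Rowan: 20% × 49% = 9.8%.
Via Larkspur → Rowan: 67% × 35% × 49% = 11.4905%.
Via Selkirk → Rowan: 55% × 26% × 49% = 7.007%.
Via Larkspur: 67% × 6% = 4.02%.
Total: 9.8% + 11.4905% + 7.007% + 4.02% = 32.3175%.
Rounded: 32.32%.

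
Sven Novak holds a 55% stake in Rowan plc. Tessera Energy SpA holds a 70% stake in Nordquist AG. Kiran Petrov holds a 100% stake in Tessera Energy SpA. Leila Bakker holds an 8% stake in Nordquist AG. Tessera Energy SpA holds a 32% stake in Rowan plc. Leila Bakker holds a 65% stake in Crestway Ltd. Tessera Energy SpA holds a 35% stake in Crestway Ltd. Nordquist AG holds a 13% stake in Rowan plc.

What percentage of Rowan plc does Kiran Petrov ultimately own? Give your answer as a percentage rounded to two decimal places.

Kiran reaches Rowan along 2 paths.
Via Tessera: 100% × 32% = 32%.
Via Tessera → Nordquist: 100% × 70% × 13% = 9.1%.
Total: 32% + 9.1% = 41.1%.
Rounded: 41.10%.

41.10%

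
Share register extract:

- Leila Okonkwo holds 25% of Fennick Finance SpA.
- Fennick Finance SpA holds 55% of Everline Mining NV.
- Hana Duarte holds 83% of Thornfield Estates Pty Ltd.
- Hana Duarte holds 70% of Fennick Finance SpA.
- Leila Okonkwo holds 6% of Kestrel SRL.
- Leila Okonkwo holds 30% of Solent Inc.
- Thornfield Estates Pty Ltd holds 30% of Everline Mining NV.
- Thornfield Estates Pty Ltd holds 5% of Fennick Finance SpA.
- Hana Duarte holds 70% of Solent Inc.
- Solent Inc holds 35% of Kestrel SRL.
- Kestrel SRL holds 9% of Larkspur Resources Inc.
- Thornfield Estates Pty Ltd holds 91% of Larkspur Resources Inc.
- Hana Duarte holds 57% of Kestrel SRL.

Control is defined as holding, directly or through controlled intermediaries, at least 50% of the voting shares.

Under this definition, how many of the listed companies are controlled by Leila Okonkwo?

0

Leila's largest direct stake is 30% in Solent, which does not meet the threshold.
Leila controls 0 companies.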